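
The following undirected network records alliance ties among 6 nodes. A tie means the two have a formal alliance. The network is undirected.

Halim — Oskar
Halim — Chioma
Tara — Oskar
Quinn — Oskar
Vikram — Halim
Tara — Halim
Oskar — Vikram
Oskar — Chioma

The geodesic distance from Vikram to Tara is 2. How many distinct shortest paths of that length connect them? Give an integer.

2

The shortest distance is 2. The length-2 paths are: Vikram–Oskar–Tara; Vikram–Halim–Tara.
That gives 2 distinct shortest paths.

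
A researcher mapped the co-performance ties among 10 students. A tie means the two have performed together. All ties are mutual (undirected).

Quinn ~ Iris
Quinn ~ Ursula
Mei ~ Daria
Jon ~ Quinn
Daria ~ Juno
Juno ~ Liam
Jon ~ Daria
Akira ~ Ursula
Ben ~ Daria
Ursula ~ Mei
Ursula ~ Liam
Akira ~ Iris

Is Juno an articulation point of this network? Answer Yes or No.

Even without Juno, every remaining node can still reach every other (the residual graph is connected), so Juno is not a cut vertex.

No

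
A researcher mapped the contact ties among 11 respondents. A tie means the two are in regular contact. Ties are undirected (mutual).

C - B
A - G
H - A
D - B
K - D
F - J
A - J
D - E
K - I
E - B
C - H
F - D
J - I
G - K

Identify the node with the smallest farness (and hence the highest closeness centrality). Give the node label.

Farness (sum of distances to all others) for each node — A:21, B:21, C:24, D:18, E:24, F:21, G:22, H:23, I:23, J:20, K:19.
The smallest farness is 18, for D, so D has the highest closeness.

D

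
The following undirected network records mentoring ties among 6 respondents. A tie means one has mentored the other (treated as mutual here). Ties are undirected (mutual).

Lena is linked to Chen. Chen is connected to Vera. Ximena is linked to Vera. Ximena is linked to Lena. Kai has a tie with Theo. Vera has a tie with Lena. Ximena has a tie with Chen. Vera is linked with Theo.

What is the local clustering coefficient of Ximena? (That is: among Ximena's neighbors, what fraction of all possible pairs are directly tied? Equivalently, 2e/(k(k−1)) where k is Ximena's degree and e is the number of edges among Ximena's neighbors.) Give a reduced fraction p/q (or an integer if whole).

1

Ximena's neighbors: Chen, Lena, and Vera (k = 3).
Possible neighbor pairs: C(3,2) = 3. Edges among them: Chen–Lena, Chen–Vera, Lena–Vera → e = 3.
Clustering(Ximena) = 3/3 = 1.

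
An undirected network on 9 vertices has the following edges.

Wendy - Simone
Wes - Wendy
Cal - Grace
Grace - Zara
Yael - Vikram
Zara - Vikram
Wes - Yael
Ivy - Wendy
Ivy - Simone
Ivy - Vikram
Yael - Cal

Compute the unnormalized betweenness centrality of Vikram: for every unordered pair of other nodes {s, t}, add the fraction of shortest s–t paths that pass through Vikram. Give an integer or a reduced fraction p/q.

Pairs whose geodesics pass through Vikram — Simone–Yael: 1/2; Simone–Cal: 1/2; Simone–Grace: 1; Simone–Zara: 1; Wendy–Grace: 1/2; Wendy–Zara: 1; Wes–Zara: 1; Yael–Zara: 1; Yael–Ivy: 1; Cal–Ivy: 1; Grace–Ivy: 1; Zara–Ivy: 1.
All other pairs contribute 0.
Summing the contributions gives betweenness(Vikram) = 21/2.

21/2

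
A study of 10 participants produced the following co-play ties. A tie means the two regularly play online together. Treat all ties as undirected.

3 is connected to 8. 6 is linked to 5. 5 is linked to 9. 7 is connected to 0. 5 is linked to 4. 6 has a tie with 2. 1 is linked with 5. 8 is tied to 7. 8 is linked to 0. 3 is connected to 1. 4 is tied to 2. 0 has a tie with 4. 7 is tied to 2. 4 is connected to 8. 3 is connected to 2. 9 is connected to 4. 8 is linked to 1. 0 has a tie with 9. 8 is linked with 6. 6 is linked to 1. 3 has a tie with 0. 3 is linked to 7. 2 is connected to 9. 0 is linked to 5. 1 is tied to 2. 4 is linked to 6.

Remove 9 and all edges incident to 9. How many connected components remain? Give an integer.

9's neighbors (0, 2, 4, and 5) remain reachable from one another through other ties, so the rest of the network stays in one piece.

1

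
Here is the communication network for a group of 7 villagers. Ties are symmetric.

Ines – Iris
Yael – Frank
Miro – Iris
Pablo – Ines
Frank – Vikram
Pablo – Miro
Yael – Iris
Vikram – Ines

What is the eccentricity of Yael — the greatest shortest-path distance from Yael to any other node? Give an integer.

3

Distances from Yael: Frank:1, Ines:2, Iris:1, Miro:2, Pablo:3, Vikram:2.
The largest is 3 (to Pablo), so the eccentricity of Yael is 3.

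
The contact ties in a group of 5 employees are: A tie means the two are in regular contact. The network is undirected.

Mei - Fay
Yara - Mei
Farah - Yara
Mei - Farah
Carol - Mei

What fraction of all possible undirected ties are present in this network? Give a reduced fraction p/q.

1/2

There are 5 edges and 5 nodes, so the maximum possible is C(5,2) = 10.
Density = 5/10 = 1/2.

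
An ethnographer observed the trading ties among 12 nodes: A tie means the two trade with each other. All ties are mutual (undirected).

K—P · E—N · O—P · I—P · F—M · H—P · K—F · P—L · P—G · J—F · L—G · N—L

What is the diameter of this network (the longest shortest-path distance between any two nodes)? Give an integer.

Eccentricity of each node (its greatest distance to any other): E:6, F:5, G:4, H:4, I:4, J:6, K:4, L:4, M:6, N:5, O:4, P:3.
The maximum eccentricity is 6, realized for instance by the pair E–J via E – N – L – P – K – F – J. So the diameter is 6.

6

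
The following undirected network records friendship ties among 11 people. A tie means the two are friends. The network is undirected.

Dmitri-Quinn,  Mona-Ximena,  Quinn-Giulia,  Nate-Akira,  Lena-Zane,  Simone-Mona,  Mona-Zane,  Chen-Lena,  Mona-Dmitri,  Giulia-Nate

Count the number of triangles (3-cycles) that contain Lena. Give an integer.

Lena's neighbors are Chen and Zane, but none of them are tied to each other, so no triangle contains Lena.

0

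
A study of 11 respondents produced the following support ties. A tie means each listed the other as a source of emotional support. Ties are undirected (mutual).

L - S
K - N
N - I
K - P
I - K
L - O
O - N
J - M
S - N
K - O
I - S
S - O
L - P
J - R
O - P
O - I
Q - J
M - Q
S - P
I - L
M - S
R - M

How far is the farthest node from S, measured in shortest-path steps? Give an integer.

2

Distances from S: I:1, J:2, K:2, L:1, M:1, N:1, O:1, P:1, Q:2, R:2.
The largest is 2 (to R, J, Q, and K), so the eccentricity of S is 2.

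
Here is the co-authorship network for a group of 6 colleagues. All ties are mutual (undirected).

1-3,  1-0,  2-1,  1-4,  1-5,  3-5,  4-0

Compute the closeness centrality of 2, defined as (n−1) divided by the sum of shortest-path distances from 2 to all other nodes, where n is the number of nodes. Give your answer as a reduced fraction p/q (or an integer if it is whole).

Distances from 2: 0:2, 1:1, 3:2, 4:2, 5:2. Sum = 9.
n = 6, so closeness = 5/9.

5/9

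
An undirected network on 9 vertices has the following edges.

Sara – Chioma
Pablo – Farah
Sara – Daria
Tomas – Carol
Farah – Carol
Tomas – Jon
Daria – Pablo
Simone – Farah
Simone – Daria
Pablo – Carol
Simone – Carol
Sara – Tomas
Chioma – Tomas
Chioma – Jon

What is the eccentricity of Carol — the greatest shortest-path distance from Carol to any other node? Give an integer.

2

Distances from Carol: Chioma:2, Daria:2, Farah:1, Jon:2, Pablo:1, Sara:2, Simone:1, Tomas:1.
The largest is 2 (to Daria, Jon, Sara, and Chioma), so the eccentricity of Carol is 2.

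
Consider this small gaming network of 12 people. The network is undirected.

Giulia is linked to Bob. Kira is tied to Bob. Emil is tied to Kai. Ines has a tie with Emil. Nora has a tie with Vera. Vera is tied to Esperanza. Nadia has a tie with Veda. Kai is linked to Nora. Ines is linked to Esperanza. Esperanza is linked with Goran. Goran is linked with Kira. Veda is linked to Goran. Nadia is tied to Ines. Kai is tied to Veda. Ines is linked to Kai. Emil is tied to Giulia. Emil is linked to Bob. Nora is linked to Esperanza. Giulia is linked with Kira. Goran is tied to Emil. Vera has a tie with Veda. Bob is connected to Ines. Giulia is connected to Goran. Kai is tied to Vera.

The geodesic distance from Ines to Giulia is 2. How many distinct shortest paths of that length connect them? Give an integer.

2

The shortest distance is 2. The length-2 paths are: Ines–Bob–Giulia; Ines–Emil–Giulia.
That gives 2 distinct shortest paths.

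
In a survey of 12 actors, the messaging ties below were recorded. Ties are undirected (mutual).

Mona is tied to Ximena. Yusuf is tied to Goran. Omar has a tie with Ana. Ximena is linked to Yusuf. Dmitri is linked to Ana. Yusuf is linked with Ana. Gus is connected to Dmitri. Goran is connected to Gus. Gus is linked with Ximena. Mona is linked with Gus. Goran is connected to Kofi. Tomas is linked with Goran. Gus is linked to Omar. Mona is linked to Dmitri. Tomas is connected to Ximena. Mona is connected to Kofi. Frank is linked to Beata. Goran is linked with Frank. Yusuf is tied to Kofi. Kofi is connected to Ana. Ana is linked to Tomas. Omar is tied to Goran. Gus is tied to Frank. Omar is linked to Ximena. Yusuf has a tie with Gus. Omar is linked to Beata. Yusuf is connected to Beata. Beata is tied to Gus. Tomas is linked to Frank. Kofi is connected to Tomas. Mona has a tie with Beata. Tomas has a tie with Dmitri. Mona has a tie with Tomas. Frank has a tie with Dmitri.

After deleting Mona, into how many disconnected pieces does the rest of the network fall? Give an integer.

1

Mona's neighbors (Beata, Dmitri, Gus, Kofi, Tomas, and Ximena) remain reachable from one another through other ties, so the rest of the network stays in one piece.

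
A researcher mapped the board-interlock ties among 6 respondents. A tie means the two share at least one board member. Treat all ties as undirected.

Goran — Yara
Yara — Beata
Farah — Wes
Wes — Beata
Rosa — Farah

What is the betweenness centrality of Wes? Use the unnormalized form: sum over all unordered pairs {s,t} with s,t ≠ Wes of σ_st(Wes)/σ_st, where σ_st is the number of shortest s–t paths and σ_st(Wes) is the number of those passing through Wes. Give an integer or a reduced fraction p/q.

Pairs whose geodesics pass through Wes — Beata–Farah: 1; Beata–Rosa: 1; Yara–Farah: 1; Yara–Rosa: 1; Farah–Goran: 1; Goran–Rosa: 1.
All other pairs contribute 0.
Summing the contributions gives betweenness(Wes) = 6.

6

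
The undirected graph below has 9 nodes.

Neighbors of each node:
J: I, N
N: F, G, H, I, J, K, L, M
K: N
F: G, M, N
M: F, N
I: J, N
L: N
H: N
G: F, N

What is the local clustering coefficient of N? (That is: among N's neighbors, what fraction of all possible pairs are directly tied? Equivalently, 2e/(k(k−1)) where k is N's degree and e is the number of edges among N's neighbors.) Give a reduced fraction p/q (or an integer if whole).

3/28

N's neighbors: F, G, H, I, J, K, L, and M (k = 8).
Possible neighbor pairs: C(8,2) = 28. Edges among them: F–G, F–M, I–J → e = 3.
Clustering(N) = 3/28.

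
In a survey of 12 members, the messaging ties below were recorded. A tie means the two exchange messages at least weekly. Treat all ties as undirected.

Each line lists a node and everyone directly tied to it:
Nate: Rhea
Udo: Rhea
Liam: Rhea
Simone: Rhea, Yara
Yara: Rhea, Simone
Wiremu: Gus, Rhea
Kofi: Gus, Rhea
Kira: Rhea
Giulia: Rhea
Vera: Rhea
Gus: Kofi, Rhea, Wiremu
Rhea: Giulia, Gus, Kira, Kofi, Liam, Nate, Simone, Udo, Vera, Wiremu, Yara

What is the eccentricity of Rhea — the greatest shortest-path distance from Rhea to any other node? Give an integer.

Distances from Rhea: Giulia:1, Gus:1, Kira:1, Kofi:1, Liam:1, Nate:1, Simone:1, Udo:1, Vera:1, Wiremu:1, Yara:1.
The largest is 1 (to Simone, Kira, Wiremu, Kofi, Liam, Yara, Nate, Vera, Giulia, Gus, and Udo), so the eccentricity of Rhea is 1.

1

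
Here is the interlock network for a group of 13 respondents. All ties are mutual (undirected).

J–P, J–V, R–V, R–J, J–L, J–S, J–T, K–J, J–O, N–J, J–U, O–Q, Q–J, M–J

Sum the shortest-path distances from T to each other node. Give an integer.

23

Distances from T: J:1, K:2, L:2, M:2, N:2, O:2, P:2, Q:2, R:2, S:2, U:2, V:2.
Sum = 1 + 2 + 2 + 2 + 2 + 2 + 2 + 2 + 2 + 2 + 2 + 2 = 23.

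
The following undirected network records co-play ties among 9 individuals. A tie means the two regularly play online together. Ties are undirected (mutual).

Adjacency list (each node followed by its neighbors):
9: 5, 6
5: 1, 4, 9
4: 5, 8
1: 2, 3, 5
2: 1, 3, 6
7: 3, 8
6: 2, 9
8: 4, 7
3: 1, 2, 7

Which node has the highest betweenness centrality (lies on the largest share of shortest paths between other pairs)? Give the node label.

Unnormalized betweenness of each node: 1:29/6, 2:13/3, 3:37/6, 4:23/6, 5:26/3, 6:11/6, 7:7/2, 8:7/3, 9:5/2.
5 has the largest value, 26/3, making it the main broker — the node through which the most shortest paths run.

5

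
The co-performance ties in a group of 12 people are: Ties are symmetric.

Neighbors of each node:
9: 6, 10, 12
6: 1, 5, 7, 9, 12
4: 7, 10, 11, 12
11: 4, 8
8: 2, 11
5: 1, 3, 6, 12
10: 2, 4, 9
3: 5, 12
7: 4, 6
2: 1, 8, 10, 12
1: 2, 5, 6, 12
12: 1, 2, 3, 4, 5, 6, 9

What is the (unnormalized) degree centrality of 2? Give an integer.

4

2 is directly tied to 1, 8, 10, and 12. That is 4 neighbors, so the degree of 2 is 4.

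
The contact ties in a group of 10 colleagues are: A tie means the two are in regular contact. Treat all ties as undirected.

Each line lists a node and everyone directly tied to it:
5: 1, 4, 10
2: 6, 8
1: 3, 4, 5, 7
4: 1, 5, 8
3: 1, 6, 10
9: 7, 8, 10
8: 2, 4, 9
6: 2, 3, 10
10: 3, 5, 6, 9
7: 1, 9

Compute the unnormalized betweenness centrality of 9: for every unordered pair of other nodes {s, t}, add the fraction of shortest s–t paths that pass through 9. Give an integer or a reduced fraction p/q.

Pairs whose geodesics pass through 9 — 8–3: 1/3; 8–7: 1; 8–10: 1; 2–7: 1; 6–7: 1/2; 7–10: 1.
All other pairs contribute 0.
Summing the contributions gives betweenness(9) = 29/6.

29/6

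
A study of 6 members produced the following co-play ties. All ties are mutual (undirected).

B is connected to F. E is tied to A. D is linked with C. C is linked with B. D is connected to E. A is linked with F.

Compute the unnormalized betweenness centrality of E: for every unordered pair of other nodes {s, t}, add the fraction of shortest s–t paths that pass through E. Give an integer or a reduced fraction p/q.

Pairs whose geodesics pass through E — C–A: 1/2; D–A: 1; D–F: 1/2.
All other pairs contribute 0.
Summing the contributions gives betweenness(E) = 2.

2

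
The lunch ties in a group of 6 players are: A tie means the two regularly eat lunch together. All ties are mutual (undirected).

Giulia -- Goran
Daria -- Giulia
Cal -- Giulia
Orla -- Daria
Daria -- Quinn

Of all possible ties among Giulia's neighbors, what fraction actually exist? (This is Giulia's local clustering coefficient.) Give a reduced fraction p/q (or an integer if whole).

0

Giulia's neighbors: Cal, Daria, and Goran (k = 3).
Possible neighbor pairs: C(3,2) = 3. Edges among them: none → e = 0.
Clustering(Giulia) = 0/3 = 0.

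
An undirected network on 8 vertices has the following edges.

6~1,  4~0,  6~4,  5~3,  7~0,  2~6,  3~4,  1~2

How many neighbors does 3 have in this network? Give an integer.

2

3 is directly tied to 4 and 5. That is 2 neighbors, so the degree of 3 is 2.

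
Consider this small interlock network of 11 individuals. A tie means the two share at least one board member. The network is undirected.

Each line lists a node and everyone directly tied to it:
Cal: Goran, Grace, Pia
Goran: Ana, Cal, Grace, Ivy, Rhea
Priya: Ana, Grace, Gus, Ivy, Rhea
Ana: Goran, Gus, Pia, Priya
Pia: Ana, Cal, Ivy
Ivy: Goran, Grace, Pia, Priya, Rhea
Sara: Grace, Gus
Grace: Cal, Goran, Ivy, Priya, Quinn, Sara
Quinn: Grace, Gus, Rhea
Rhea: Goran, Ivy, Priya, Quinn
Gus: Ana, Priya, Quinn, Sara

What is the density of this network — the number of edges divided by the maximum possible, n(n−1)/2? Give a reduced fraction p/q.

There are 22 edges and 11 nodes, so the maximum possible is C(11,2) = 55.
Density = 22/55 = 2/5.

2/5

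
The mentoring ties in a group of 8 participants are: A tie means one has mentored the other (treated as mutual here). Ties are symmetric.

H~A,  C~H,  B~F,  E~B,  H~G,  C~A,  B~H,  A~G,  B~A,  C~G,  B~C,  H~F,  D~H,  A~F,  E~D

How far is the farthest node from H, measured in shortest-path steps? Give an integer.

2

Distances from H: A:1, B:1, C:1, D:1, E:2, F:1, G:1.
The largest is 2 (to E), so the eccentricity of H is 2.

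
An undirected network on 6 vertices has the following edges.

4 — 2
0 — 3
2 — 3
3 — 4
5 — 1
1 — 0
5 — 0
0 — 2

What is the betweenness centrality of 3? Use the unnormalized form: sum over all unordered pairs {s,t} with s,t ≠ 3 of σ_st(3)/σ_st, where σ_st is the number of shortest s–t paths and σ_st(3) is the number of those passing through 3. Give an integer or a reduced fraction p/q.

3/2

Pairs whose geodesics pass through 3 — 4–0: 1/2; 4–5: 1/2; 4–1: 1/2.
All other pairs contribute 0.
Summing the contributions gives betweenness(3) = 3/2.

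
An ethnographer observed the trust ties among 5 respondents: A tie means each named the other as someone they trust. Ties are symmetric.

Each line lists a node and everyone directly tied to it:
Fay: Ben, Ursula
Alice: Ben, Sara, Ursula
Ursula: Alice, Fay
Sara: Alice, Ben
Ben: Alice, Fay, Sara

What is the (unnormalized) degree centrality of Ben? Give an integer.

Ben is directly tied to Alice, Fay, and Sara. That is 3 neighbors, so the degree of Ben is 3.

3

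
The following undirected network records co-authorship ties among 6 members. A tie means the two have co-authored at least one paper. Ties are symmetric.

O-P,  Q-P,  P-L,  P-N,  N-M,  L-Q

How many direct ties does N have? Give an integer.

2

N is directly tied to M and P. That is 2 neighbors, so the degree of N is 2.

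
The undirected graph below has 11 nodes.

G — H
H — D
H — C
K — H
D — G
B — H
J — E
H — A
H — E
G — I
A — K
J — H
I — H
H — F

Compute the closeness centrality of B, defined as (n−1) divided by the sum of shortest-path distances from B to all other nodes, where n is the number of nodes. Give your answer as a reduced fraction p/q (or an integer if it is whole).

Distances from B: A:2, C:2, D:2, E:2, F:2, G:2, H:1, I:2, J:2, K:2. Sum = 19.
n = 11, so closeness = 10/19.

10/19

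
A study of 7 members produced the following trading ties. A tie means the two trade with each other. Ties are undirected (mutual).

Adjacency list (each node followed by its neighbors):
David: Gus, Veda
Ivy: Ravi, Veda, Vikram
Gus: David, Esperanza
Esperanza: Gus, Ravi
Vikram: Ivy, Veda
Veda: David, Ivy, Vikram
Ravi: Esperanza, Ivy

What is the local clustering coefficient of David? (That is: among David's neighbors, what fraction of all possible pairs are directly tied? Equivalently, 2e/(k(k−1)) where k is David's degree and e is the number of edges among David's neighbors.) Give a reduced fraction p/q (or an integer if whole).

David's neighbors: Gus and Veda (k = 2).
Possible neighbor pairs: C(2,2) = 1. Edges among them: none → e = 0.
Clustering(David) = 0/1.

0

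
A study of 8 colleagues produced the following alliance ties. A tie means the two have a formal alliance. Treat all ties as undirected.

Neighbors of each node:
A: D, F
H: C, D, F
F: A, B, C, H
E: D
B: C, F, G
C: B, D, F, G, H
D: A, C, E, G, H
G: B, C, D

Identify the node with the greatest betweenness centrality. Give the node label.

Unnormalized betweenness of each node: A:2/3, B:1/2, C:19/6, D:17/2, E:0, F:5/2, G:1, H:2/3.
D has the largest value, 17/2, making it the main broker — the node through which the most shortest paths run.

D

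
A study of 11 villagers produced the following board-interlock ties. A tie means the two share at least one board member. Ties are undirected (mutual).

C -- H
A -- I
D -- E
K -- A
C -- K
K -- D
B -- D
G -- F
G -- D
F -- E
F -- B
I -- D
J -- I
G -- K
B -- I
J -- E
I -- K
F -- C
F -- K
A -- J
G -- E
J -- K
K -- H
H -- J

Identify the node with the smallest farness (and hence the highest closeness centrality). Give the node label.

K

Farness (sum of distances to all others) for each node — A:17, B:18, C:17, D:15, E:16, F:15, G:16, H:18, I:15, J:15, K:12.
The smallest farness is 12, for K, so K has the highest closeness.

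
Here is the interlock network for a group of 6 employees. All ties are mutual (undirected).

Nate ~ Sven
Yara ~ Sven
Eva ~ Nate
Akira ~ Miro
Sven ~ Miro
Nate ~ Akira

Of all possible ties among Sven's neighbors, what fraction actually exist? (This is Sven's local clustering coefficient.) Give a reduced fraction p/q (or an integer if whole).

Sven's neighbors: Miro, Nate, and Yara (k = 3).
Possible neighbor pairs: C(3,2) = 3. Edges among them: none → e = 0.
Clustering(Sven) = 0/3 = 0.

0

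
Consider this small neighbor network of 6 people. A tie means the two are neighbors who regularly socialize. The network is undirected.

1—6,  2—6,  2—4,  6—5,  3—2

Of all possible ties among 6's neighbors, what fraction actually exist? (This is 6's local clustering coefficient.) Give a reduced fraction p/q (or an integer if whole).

6's neighbors: 1, 2, and 5 (k = 3).
Possible neighbor pairs: C(3,2) = 3. Edges among them: none → e = 0.
Clustering(6) = 0/3 = 0.

0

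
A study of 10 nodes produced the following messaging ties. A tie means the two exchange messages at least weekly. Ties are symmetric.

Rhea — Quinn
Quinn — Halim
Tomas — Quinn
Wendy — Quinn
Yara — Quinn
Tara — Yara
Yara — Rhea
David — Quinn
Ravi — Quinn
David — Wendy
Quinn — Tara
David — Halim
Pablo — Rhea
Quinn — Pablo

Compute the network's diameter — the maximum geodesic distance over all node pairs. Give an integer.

Eccentricity of each node (its greatest distance to any other): David:2, Halim:2, Pablo:2, Quinn:1, Ravi:2, Rhea:2, Tara:2, Tomas:2, Wendy:2, Yara:2.
The maximum eccentricity is 2, realized for instance by the pair Halim–Tomas via Halim – Quinn – Tomas. So the diameter is 2.

2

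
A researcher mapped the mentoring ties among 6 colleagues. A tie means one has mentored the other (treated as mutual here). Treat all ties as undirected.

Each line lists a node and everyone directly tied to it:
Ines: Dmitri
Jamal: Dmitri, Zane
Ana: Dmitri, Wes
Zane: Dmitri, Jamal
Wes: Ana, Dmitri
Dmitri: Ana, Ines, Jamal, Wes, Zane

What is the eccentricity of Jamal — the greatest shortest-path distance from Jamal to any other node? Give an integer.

Distances from Jamal: Ana:2, Dmitri:1, Ines:2, Wes:2, Zane:1.
The largest is 2 (to Ines, Wes, and Ana), so the eccentricity of Jamal is 2.

2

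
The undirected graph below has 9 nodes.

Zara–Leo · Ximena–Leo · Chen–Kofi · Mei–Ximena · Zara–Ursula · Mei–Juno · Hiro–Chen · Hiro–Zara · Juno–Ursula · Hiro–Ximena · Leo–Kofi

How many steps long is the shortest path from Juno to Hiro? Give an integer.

One shortest route is Juno – Mei – Ximena – Hiro, which uses 3 edges, and at distance 2 from Juno we only reach {Ximena, Zara}, which does not include Hiro. So d(Juno,Hiro) = 3.

3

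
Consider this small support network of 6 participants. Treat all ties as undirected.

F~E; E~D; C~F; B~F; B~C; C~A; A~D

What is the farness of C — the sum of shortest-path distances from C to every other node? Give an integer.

7

Distances from C: A:1, B:1, D:2, E:2, F:1.
Sum = 1 + 1 + 2 + 2 + 1 = 7.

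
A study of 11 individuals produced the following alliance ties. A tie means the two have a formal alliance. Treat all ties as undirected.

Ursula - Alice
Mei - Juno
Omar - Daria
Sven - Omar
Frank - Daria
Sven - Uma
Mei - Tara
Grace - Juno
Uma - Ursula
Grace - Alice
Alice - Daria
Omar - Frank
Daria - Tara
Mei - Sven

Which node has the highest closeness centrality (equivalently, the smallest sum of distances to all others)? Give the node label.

Farness (sum of distances to all others) for each node — Alice:19, Daria:18, Frank:24, Grace:23, Juno:24, Mei:20, Omar:20, Sven:19, Tara:21, Uma:23, Ursula:23.
The smallest farness is 18, for Daria, so Daria has the highest closeness.

Daria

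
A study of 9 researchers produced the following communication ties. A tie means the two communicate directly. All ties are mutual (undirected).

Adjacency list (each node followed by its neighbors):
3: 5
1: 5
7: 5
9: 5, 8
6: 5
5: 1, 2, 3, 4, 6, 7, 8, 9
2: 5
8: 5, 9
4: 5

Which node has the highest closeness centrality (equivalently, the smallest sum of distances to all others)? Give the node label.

Farness (sum of distances to all others) for each node — 1:15, 2:15, 3:15, 4:15, 5:8, 6:15, 7:15, 8:14, 9:14.
The smallest farness is 8, for 5, so 5 has the highest closeness.

5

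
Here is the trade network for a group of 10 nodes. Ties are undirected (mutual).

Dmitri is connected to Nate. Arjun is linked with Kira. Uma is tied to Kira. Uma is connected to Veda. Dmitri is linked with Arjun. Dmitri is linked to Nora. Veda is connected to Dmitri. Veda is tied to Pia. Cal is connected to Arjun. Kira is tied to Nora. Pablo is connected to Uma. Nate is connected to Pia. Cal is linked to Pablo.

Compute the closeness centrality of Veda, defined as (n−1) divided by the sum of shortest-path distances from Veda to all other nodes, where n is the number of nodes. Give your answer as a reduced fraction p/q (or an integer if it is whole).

9/16

Distances from Veda: Arjun:2, Cal:3, Dmitri:1, Kira:2, Nate:2, Nora:2, Pablo:2, Pia:1, Uma:1. Sum = 16.
n = 10, so closeness = 9/16.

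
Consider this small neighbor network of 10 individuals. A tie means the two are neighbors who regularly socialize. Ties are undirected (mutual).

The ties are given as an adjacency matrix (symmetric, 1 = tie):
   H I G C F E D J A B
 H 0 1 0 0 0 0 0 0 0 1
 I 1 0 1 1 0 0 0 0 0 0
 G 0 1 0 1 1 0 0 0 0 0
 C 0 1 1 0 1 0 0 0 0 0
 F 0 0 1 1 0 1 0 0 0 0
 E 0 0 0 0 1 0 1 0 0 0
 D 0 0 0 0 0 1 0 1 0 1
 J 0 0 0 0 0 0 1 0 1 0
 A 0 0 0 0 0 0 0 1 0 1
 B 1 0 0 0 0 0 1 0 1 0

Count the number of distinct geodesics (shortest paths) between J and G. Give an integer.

1

The shortest distance is 4, and the only length-4 path is J–D–E–F–G. So there is exactly 1 shortest path.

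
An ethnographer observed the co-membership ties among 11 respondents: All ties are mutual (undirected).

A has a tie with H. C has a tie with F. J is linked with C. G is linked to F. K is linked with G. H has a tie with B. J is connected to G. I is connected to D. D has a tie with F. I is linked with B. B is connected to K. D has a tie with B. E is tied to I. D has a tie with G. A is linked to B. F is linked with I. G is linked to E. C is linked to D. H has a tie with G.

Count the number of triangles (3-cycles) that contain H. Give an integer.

H's neighbors: A, B, and G.
Neighbor pairs that are themselves tied: H–A–B. Each forms one triangle with H, for 1 in total.

1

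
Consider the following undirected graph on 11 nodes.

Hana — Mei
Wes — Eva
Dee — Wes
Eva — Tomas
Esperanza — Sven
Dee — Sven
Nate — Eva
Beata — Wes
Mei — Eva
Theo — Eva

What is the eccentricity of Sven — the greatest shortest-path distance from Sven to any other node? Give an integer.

5

Distances from Sven: Beata:3, Dee:1, Esperanza:1, Eva:3, Hana:5, Mei:4, Nate:4, Theo:4, Tomas:4, Wes:2.
The largest is 5 (to Hana), so the eccentricity of Sven is 5.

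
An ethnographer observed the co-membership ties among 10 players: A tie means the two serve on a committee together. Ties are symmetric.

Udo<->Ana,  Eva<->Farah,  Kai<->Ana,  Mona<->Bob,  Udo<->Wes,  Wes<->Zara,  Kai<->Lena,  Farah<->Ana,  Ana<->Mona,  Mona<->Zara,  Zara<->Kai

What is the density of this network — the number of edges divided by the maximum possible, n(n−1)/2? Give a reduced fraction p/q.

There are 11 edges and 10 nodes, so the maximum possible is C(10,2) = 45.
Density = 11/45.

11/45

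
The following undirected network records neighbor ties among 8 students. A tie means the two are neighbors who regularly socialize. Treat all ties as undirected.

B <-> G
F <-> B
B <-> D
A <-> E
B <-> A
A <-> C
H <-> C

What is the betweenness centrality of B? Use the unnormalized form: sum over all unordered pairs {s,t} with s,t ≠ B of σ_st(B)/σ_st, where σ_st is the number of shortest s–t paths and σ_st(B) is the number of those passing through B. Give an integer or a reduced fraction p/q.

15

Pairs whose geodesics pass through B — G–A: 1; G–C: 1; G–F: 1; G–E: 1; G–H: 1; G–D: 1; A–F: 1; A–D: 1; C–F: 1; C–D: 1; F–E: 1; F–H: 1; F–D: 1; E–D: 1 … (+1 more pairs).
All other pairs contribute 0.
Summing the contributions gives betweenness(B) = 15.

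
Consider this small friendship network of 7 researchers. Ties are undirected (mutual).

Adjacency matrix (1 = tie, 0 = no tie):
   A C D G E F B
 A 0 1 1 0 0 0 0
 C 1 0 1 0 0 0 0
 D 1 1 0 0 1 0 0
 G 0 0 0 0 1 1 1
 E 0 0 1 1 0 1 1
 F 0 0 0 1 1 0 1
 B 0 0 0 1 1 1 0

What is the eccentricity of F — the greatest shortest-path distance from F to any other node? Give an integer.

3

Distances from F: A:3, B:1, C:3, D:2, E:1, G:1.
The largest is 3 (to A and C), so the eccentricity of F is 3.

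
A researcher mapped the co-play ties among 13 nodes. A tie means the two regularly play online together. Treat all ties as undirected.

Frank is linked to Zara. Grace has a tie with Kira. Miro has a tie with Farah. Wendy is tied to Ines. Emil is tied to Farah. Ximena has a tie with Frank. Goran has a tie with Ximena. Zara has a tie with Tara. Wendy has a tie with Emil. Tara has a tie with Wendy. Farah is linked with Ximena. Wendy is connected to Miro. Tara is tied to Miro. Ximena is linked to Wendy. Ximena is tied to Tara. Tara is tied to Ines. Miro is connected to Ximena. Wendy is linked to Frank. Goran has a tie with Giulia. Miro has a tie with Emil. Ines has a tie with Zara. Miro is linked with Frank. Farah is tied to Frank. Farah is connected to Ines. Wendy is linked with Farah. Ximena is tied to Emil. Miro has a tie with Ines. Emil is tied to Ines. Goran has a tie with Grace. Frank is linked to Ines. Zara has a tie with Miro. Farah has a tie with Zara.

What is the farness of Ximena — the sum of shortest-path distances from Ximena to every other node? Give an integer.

18

Distances from Ximena: Emil:1, Farah:1, Frank:1, Giulia:2, Goran:1, Grace:2, Ines:2, Kira:3, Miro:1, Tara:1, Wendy:1, Zara:2.
Sum = 1 + 1 + 1 + 2 + 1 + 2 + 2 + 3 + 1 + 1 + 1 + 2 = 18.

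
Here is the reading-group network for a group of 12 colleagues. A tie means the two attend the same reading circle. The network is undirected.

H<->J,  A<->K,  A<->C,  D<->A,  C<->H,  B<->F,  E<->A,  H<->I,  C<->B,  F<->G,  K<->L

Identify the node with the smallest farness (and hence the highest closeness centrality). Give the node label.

C

Farness (sum of distances to all others) for each node — A:23, B:27, C:21, D:33, E:33, F:35, G:45, H:27, I:37, J:37, K:31, L:41.
The smallest farness is 21, for C, so C has the highest closeness.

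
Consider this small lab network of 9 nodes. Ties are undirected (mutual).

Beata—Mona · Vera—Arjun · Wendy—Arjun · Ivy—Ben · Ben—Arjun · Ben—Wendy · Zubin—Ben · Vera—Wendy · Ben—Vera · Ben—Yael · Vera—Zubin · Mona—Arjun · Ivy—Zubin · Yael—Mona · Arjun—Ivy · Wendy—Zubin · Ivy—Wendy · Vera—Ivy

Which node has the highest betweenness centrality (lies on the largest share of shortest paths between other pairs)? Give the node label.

Arjun

Unnormalized betweenness of each node: Arjun:43/5, Beata:0, Ben:111/20, Ivy:13/20, Mona:15/2, Vera:13/20, Wendy:13/20, Yael:7/5, Zubin:0.
Arjun has the largest value, 43/5, making it the main broker — the node through which the most shortest paths run.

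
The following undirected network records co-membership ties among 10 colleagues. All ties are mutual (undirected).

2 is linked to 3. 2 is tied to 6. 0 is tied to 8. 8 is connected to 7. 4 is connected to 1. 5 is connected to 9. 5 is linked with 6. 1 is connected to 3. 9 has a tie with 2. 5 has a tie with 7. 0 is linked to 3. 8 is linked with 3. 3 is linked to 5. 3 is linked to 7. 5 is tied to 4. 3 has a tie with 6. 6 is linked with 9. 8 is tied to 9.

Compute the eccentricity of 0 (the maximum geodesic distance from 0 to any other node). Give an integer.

3

Distances from 0: 1:2, 2:2, 3:1, 4:3, 5:2, 6:2, 7:2, 8:1, 9:2.
The largest is 3 (to 4), so the eccentricity of 0 is 3.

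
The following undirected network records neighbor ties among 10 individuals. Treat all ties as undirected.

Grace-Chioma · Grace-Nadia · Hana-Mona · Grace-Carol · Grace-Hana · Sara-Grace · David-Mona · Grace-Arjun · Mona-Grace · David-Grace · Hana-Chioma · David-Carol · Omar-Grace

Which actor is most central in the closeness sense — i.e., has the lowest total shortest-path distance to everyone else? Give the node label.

Farness (sum of distances to all others) for each node — Arjun:17, Carol:16, Chioma:16, David:15, Grace:9, Hana:15, Mona:15, Nadia:17, Omar:17, Sara:17.
The smallest farness is 9, for Grace, so Grace has the highest closeness.

Grace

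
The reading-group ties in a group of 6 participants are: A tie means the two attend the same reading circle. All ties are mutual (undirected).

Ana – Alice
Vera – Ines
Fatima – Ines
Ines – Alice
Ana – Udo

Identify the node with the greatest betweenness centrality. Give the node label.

Unnormalized betweenness of each node: Alice:6, Ana:4, Fatima:0, Ines:7, Udo:0, Vera:0.
Ines has the largest value, 7, making it the main broker — the node through which the most shortest paths run.

Ines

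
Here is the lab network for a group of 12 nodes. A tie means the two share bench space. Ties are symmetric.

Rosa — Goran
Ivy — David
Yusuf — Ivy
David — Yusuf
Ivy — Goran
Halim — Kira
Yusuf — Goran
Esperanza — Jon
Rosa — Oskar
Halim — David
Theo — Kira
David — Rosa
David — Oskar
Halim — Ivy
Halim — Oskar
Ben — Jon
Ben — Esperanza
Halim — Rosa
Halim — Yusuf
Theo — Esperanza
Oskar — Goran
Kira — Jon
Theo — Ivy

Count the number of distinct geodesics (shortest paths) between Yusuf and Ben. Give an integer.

The shortest distance is 4. The length-4 paths are: Yusuf–Ivy–Theo–Esperanza–Ben; Yusuf–Halim–Kira–Jon–Ben.
That gives 2 distinct shortest paths.

2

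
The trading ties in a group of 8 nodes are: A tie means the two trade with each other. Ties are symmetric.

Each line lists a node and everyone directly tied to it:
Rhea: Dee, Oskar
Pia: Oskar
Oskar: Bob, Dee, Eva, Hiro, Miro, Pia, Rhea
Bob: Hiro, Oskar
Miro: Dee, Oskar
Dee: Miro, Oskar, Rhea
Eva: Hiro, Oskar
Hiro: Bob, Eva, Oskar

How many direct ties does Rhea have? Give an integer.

Rhea is directly tied to Dee and Oskar. That is 2 neighbors, so the degree of Rhea is 2.

2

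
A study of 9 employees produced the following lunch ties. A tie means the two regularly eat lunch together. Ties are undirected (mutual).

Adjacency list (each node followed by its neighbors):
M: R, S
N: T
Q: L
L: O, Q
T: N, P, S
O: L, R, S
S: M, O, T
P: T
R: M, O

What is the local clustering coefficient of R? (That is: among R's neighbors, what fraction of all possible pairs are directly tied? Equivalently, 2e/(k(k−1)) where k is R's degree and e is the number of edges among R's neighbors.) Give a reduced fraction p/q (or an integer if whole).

R's neighbors: M and O (k = 2).
Possible neighbor pairs: C(2,2) = 1. Edges among them: none → e = 0.
Clustering(R) = 0/1.

0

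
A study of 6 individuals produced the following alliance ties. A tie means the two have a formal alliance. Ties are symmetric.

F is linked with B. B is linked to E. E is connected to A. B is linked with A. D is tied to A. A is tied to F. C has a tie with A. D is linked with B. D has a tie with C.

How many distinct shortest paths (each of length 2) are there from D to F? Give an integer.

The shortest distance is 2. The length-2 paths are: D–B–F; D–A–F.
That gives 2 distinct shortest paths.

2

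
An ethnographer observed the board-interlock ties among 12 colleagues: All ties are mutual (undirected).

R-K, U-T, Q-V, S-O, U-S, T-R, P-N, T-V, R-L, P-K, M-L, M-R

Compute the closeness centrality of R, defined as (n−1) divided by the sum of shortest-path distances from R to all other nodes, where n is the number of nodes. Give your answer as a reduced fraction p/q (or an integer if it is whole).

Distances from R: K:1, L:1, M:1, N:3, O:4, P:2, Q:3, S:3, T:1, U:2, V:2. Sum = 23.
n = 12, so closeness = 11/23.

11/23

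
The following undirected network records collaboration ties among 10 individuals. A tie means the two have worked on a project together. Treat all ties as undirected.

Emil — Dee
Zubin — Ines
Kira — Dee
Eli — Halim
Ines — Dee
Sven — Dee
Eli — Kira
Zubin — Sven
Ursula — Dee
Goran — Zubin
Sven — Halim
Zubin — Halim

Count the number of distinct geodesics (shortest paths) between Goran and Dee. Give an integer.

The shortest distance is 3. The length-3 paths are: Goran–Zubin–Sven–Dee; Goran–Zubin–Ines–Dee.
That gives 2 distinct shortest paths.

2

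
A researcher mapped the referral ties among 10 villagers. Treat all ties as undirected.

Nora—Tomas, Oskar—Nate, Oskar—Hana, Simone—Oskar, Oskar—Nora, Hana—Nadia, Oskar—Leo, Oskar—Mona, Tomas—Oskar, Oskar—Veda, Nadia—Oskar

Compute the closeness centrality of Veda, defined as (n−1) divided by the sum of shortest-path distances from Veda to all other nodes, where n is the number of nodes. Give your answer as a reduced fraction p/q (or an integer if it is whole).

9/17

Distances from Veda: Hana:2, Leo:2, Mona:2, Nadia:2, Nate:2, Nora:2, Oskar:1, Simone:2, Tomas:2. Sum = 17.
n = 10, so closeness = 9/17.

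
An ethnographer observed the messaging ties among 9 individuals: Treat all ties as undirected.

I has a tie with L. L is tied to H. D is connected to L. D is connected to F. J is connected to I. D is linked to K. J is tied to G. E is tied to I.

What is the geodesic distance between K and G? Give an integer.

One shortest route is K – D – L – I – J – G, which uses 5 edges, and at distance 4 from K we only reach {E, J}, which does not include G. So d(K,G) = 5.

5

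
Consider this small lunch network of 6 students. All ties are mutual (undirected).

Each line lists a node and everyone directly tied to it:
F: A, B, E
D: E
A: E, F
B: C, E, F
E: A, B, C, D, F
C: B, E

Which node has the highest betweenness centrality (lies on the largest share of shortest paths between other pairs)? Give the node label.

Unnormalized betweenness of each node: A:0, B:1/2, C:0, D:0, E:6, F:1/2.
E has the largest value, 6, making it the main broker — the node through which the most shortest paths run.

E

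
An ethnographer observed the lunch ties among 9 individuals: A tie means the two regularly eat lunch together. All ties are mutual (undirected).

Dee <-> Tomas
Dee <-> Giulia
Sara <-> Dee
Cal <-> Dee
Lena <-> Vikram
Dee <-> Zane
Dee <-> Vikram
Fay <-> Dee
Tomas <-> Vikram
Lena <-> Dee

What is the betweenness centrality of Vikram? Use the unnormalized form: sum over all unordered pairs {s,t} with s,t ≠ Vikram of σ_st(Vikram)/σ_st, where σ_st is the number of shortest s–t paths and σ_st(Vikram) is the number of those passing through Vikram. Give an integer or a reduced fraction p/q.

1/2

Pairs whose geodesics pass through Vikram — Tomas–Lena: 1/2.
All other pairs contribute 0.
Summing the contributions gives betweenness(Vikram) = 1/2.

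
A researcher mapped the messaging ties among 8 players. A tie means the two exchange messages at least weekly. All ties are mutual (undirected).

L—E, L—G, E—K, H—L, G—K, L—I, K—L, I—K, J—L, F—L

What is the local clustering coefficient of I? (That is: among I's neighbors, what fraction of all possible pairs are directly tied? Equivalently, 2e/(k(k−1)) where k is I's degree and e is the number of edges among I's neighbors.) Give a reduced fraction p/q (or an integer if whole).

1

I's neighbors: K and L (k = 2).
Possible neighbor pairs: C(2,2) = 1. Edges among them: K–L → e = 1.
Clustering(I) = 1/1.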